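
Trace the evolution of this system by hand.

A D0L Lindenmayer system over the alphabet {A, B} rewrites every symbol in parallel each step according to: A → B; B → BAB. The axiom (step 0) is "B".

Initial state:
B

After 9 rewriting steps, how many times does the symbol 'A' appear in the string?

0) B
1) BAB
2) BABBBAB
3) BABBBABBABBABBBAB
4) BABBBABBABBABBBABBABBBABBABBBABBABBABBBAB
5) BABBBABBABBABBBABBABBBABBABBBABBABBABBBABBABBBABBABBABBBABBABBBABBABBABBBABBABBBABBABBBABBABBABBBAB
6) BABBBABBABBABBBABBABBBABBABBBABBABBABBBABBABBBABBABBABBBAB…BABBBABBABBABBBABBABBBABBABBABBBABBABBBABBABBBABBABBABBBAB  (len 239)
7) BABBBABBABBABBBABBABBBABBABBBABBABBABBBABBABBBABBABBABBBAB…BABBBABBABBABBBABBABBBABBABBABBBABBABBBABBABBBABBABBABBBAB  (len 577)
8) BABBBABBABBABBBABBABBBABBABBBABBABBABBBABBABBBABBABBABBBAB…BABBBABBABBABBBABBABBBABBABBABBBABBABBBABBABBBABBABBABBBAB  (len 1393)
9) BABBBABBABBABBBABBABBBABBABBBABBABBABBBABBABBBABBABBABBBAB…BABBBABBABBABBBABBABBBABBABBABBBABBABBBABBABBBABBABBABBBAB  (len 3363)

985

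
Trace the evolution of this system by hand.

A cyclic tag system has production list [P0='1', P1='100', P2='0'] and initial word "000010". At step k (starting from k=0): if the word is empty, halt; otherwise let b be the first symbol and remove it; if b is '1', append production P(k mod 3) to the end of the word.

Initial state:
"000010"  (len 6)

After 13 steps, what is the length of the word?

2

step 0: "000010"  (len 6)
step 1: "00010"  (len 5)
step 2: "0010"  (len 4)
step 3: "010"  (len 3)
step 4: "10"  (len 2)
step 5: "0100"  (len 4)
step 6: "100"  (len 3)
step 7: "001"  (len 3)
step 8: "01"  (len 2)
step 9: "1"  (len 1)
step 10: "1"  (len 1)
step 11: "100"  (len 3)
step 12: "000"  (len 3)
step 13: "00"  (len 2)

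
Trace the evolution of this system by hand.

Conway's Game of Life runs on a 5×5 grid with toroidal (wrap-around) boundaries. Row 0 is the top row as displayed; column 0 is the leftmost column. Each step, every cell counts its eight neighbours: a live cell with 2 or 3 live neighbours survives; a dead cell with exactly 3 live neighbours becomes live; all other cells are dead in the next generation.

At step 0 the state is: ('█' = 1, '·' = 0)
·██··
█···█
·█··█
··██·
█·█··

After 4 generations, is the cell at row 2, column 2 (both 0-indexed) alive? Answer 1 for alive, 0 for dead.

0

gen 0: ·██··
█···█
·█··█
··██·
█·█··
gen 1: ··███
··███
·██·█
█·███
·····
gen 2: ··█·█
·····
·····
█·█·█
██···
gen 3: ██···
·····
·····
█···█
··█··
gen 4: ·█···
·····
·····
·····
····█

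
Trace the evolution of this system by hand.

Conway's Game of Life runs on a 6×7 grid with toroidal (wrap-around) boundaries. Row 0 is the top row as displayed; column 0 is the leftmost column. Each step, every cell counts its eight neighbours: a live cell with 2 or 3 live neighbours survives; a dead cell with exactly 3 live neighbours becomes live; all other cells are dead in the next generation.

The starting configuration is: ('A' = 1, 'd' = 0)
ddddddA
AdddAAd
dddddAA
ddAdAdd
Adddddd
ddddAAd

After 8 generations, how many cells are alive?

8

step 0: ddddddA
AdddAAd
dddddAA
ddAdAdd
Adddddd
ddddAAd
step 1: ddddddA
AdddAdd
dddAddA
dddddAA
dddAAAd
dddddAA
step 2: AdddddA
AddddAA
AdddAdA
dddAddA
ddddddd
ddddddA
step 3: ddddddd
dAddddd
ddddAdd
AddddAA
ddddddd
AdddddA
step 4: Adddddd
ddddddd
AddddAA
dddddAA
dddddAd
ddddddd
step 5: ddddddd
Adddddd
AddddAd
AdddAdd
dddddAA
ddddddd
step 6: ddddddd
ddddddA
AAddddd
AdddAdd
dddddAA
ddddddd
step 7: ddddddd
Adddddd
AAddddA
AAdddAd
dddddAA
ddddddd
step 8: ddddddd
AAddddA
ddddddd
dAdddAd
AddddAA
ddddddd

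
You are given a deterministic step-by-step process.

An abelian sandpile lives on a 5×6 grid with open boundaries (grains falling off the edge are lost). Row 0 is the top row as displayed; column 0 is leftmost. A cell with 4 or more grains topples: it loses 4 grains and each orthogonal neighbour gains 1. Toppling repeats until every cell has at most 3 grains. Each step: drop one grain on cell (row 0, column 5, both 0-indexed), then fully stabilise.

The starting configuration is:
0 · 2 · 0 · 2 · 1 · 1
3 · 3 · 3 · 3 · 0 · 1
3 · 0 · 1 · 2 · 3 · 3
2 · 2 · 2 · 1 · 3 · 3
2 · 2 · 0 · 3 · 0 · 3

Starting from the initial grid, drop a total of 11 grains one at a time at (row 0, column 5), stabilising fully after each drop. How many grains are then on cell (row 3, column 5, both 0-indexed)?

gen 0: 0 · 2 · 0 · 2 · 1 · 1
3 · 3 · 3 · 3 · 0 · 1
3 · 0 · 1 · 2 · 3 · 3
2 · 2 · 2 · 1 · 3 · 3
2 · 2 · 0 · 3 · 0 · 3
gen 1: 0 · 2 · 0 · 2 · 1 · 2
3 · 3 · 3 · 3 · 0 · 1
3 · 0 · 1 · 2 · 3 · 3
2 · 2 · 2 · 1 · 3 · 3
2 · 2 · 0 · 3 · 0 · 3
gen 2: 0 · 2 · 0 · 2 · 1 · 3
3 · 3 · 3 · 3 · 0 · 1
3 · 0 · 1 · 2 · 3 · 3
2 · 2 · 2 · 1 · 3 · 3
2 · 2 · 0 · 3 · 0 · 3
gen 3: 0 · 2 · 0 · 2 · 2 · 0
3 · 3 · 3 · 3 · 0 · 2
3 · 0 · 1 · 2 · 3 · 3
2 · 2 · 2 · 1 · 3 · 3
2 · 2 · 0 · 3 · 0 · 3
gen 4: 0 · 2 · 0 · 2 · 2 · 1
3 · 3 · 3 · 3 · 0 · 2
3 · 0 · 1 · 2 · 3 · 3
2 · 2 · 2 · 1 · 3 · 3
2 · 2 · 0 · 3 · 0 · 3
gen 5: 0 · 2 · 0 · 2 · 2 · 2
3 · 3 · 3 · 3 · 0 · 2
3 · 0 · 1 · 2 · 3 · 3
2 · 2 · 2 · 1 · 3 · 3
2 · 2 · 0 · 3 · 0 · 3
gen 6: 0 · 2 · 0 · 2 · 2 · 3
3 · 3 · 3 · 3 · 0 · 2
3 · 0 · 1 · 2 · 3 · 3
2 · 2 · 2 · 1 · 3 · 3
2 · 2 · 0 · 3 · 0 · 3
gen 7: 0 · 2 · 0 · 2 · 3 · 0
3 · 3 · 3 · 3 · 0 · 3
3 · 0 · 1 · 2 · 3 · 3
2 · 2 · 2 · 1 · 3 · 3
2 · 2 · 0 · 3 · 0 · 3
gen 8: 0 · 2 · 0 · 2 · 3 · 1
3 · 3 · 3 · 3 · 0 · 3
3 · 0 · 1 · 2 · 3 · 3
2 · 2 · 2 · 1 · 3 · 3
2 · 2 · 0 · 3 · 0 · 3
gen 9: 0 · 2 · 0 · 2 · 3 · 2
3 · 3 · 3 · 3 · 0 · 3
3 · 0 · 1 · 2 · 3 · 3
2 · 2 · 2 · 1 · 3 · 3
2 · 2 · 0 · 3 · 0 · 3
gen 10: 0 · 2 · 0 · 2 · 3 · 3
3 · 3 · 3 · 3 · 0 · 3
3 · 0 · 1 · 2 · 3 · 3
2 · 2 · 2 · 1 · 3 · 3
2 · 2 · 0 · 3 · 0 · 3
gen 11: 0 · 2 · 0 · 3 · 0 · 2
3 · 3 · 3 · 3 · 3 · 1
3 · 0 · 1 · 3 · 1 · 2
2 · 2 · 2 · 2 · 1 · 2
2 · 2 · 0 · 3 · 2 · 0

2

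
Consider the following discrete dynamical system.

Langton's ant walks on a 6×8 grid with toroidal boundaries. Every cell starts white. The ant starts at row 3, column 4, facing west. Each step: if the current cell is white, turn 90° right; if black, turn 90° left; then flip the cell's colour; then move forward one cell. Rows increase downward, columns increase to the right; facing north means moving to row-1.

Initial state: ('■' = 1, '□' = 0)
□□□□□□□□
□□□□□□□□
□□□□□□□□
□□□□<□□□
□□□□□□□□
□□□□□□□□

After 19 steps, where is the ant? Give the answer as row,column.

5,5

k=0  □□□□□□□□
□□□□□□□□
□□□□□□□□
□□□□<□□□
□□□□□□□□
□□□□□□□□
k=1  □□□□□□□□
□□□□□□□□
□□□□^□□□
□□□□■□□□
□□□□□□□□
□□□□□□□□
k=2  □□□□□□□□
□□□□□□□□
□□□□■>□□
□□□□■□□□
□□□□□□□□
□□□□□□□□
k=3  □□□□□□□□
□□□□□□□□
□□□□■■□□
□□□□■v□□
□□□□□□□□
□□□□□□□□
k=4  □□□□□□□□
□□□□□□□□
□□□□■■□□
□□□□<■□□
□□□□□□□□
□□□□□□□□
k=5  □□□□□□□□
□□□□□□□□
□□□□■■□□
□□□□□■□□
□□□□v□□□
□□□□□□□□
k=6  □□□□□□□□
□□□□□□□□
□□□□■■□□
□□□□□■□□
□□□<■□□□
□□□□□□□□
k=7  □□□□□□□□
□□□□□□□□
□□□□■■□□
□□□^□■□□
□□□■■□□□
□□□□□□□□
k=8  □□□□□□□□
□□□□□□□□
□□□□■■□□
□□□■>■□□
□□□■■□□□
□□□□□□□□
k=9  □□□□□□□□
□□□□□□□□
□□□□■■□□
□□□■■■□□
□□□■v□□□
□□□□□□□□
k=10  □□□□□□□□
□□□□□□□□
□□□□■■□□
□□□■■■□□
□□□■□>□□
□□□□□□□□
k=11  □□□□□□□□
□□□□□□□□
□□□□■■□□
□□□■■■□□
□□□■□■□□
□□□□□v□□
k=12  □□□□□□□□
□□□□□□□□
□□□□■■□□
□□□■■■□□
□□□■□■□□
□□□□<■□□
k=13  □□□□□□□□
□□□□□□□□
□□□□■■□□
□□□■■■□□
□□□■^■□□
□□□□■■□□
k=14  □□□□□□□□
□□□□□□□□
□□□□■■□□
□□□■■■□□
□□□■■>□□
□□□□■■□□
k=15  □□□□□□□□
□□□□□□□□
□□□□■■□□
□□□■■^□□
□□□■■□□□
□□□□■■□□
k=16  □□□□□□□□
□□□□□□□□
□□□□■■□□
□□□■<□□□
□□□■■□□□
□□□□■■□□
k=17  □□□□□□□□
□□□□□□□□
□□□□■■□□
□□□■□□□□
□□□■v□□□
□□□□■■□□
k=18  □□□□□□□□
□□□□□□□□
□□□□■■□□
□□□■□□□□
□□□■□>□□
□□□□■■□□
k=19  □□□□□□□□
□□□□□□□□
□□□□■■□□
□□□■□□□□
□□□■□■□□
□□□□■v□□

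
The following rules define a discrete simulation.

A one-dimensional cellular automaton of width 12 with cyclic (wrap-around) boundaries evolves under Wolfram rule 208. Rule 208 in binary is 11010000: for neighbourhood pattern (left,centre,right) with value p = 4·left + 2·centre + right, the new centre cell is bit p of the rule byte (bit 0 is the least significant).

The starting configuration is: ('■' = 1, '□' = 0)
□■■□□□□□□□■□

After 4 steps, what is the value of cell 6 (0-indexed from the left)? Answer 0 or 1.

t=0: □■■□□□□□□□■□
t=1: □□■■□□□□□□□■
t=2: ■□□■■□□□□□□□
t=3: □■□□■■□□□□□□
t=4: □□■□□■■□□□□□

1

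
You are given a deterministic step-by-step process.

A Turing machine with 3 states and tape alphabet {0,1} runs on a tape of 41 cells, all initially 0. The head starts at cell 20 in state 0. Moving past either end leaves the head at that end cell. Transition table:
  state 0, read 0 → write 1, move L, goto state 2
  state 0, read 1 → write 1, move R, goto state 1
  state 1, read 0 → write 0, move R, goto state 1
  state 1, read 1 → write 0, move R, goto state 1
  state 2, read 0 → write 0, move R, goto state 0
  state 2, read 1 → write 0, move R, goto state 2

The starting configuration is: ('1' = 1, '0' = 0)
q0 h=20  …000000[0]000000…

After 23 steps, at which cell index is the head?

40

t=0: q0 h=20  …000000[0]000000…
t=1: q2 h=19  …000000[0]100000…
t=2: q0 h=20  …000000[1]000000…
t=3: q1 h=21  …000001[0]000000…
t=4: q1 h=22  …000010[0]000000…
t=5: q1 h=23  …000100[0]000000…
t=6: q1 h=24  …001000[0]000000…
t=7: q1 h=25  …010000[0]000000…
t=8: q1 h=26  …100000[0]000000…
t=9: q1 h=27  …000000[0]000000…
t=10: q1 h=28  …000000[0]000000…
t=11: q1 h=29  …000000[0]000000…
t=12: q1 h=30  …000000[0]000000…
t=13: q1 h=31  …000000[0]000000…
t=14: q1 h=32  …000000[0]000000…
t=15: q1 h=33  …000000[0]000000…
t=16: q1 h=34  …000000[0]000000|
t=17: q1 h=35  …000000[0]00000|
t=18: q1 h=36  …000000[0]0000|
t=19: q1 h=37  …000000[0]000|
t=20: q1 h=38  …000000[0]00|
t=21: q1 h=39  …000000[0]0|
t=22: q1 h=40  …000000[0]|
t=23: q1 h=40  …000000[0]|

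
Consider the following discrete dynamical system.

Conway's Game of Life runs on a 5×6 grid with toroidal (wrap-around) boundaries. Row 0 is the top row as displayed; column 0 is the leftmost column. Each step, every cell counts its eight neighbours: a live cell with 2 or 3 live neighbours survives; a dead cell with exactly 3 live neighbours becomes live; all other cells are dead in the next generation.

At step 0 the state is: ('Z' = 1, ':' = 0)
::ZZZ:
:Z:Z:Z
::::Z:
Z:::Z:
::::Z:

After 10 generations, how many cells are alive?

5

t=0: ::ZZZ:
:Z:Z:Z
::::Z:
Z:::Z:
::::Z:
t=1: ::Z::Z
:::::Z
Z::ZZ:
:::ZZ:
::::Z:
t=2: ::::ZZ
Z::Z:Z
:::Z::
::::::
::::ZZ
t=3: :::Z::
Z::Z:Z
::::Z:
::::Z:
::::ZZ
t=4: Z::Z::
:::Z:Z
:::ZZ:
:::ZZ:
:::ZZZ
t=5: Z:ZZ::
::ZZ:Z
::Z::Z
::Z:::
::Z::Z
t=6: Z::::Z
Z::::Z
:ZZ:Z:
:ZZZ::
::Z:::
t=7: ZZ:::Z
::::Z:
::::ZZ
::::::
Z:ZZ::
t=8: ZZZZZZ
::::Z:
::::ZZ
:::ZZZ
Z:Z::Z
t=9: ::Z:::
:ZZ:::
::::::
:::Z::
::::::
t=10: :ZZ:::
:ZZ:::
::Z:::
::::::
::::::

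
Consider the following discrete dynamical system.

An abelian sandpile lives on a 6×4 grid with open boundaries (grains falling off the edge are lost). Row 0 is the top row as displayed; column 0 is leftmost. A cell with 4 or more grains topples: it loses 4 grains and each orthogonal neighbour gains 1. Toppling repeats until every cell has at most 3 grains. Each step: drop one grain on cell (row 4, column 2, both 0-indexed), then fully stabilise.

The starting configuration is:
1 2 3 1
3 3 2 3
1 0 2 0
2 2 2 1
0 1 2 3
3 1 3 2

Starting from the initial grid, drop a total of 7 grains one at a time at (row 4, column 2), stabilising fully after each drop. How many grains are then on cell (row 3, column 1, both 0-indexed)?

0

[0] 1 2 3 1
3 3 2 3
1 0 2 0
2 2 2 1
0 1 2 3
3 1 3 2
[1] 1 2 3 1
3 3 2 3
1 0 2 0
2 2 2 1
0 1 3 3
3 1 3 2
[2] 1 2 3 1
3 3 2 3
1 0 2 0
2 2 3 2
0 2 2 1
3 2 1 0
[3] 1 2 3 1
3 3 2 3
1 0 2 0
2 2 3 2
0 2 3 1
3 2 1 0
[4] 1 2 3 1
3 3 2 3
1 0 3 0
2 3 0 3
0 3 1 2
3 2 2 0
[5] 1 2 3 1
3 3 2 3
1 0 3 0
2 3 0 3
0 3 2 2
3 2 2 0
[6] 1 2 3 1
3 3 2 3
1 0 3 0
2 3 0 3
0 3 3 2
3 2 2 0
[7] 1 2 3 1
3 3 2 3
1 1 3 0
3 0 2 3
1 1 1 3
3 3 3 0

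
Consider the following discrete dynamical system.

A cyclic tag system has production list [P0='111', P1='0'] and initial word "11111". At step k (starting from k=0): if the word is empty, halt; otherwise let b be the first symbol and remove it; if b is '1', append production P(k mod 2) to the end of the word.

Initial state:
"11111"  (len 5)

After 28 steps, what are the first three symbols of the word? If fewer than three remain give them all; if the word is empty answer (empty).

110

gen 0: "11111"  (len 5)
gen 1: "1111111"  (len 7)
gen 2: "1111110"  (len 7)
gen 3: "111110111"  (len 9)
gen 4: "111101110"  (len 9)
gen 5: "11101110111"  (len 11)
gen 6: "11011101110"  (len 11)
gen 7: "1011101110111"  (len 13)
gen 8: "0111011101110"  (len 13)
gen 9: "111011101110"  (len 12)
gen 10: "110111011100"  (len 12)
gen 11: "10111011100111"  (len 14)
gen 12: "01110111001110"  (len 14)
gen 13: "1110111001110"  (len 13)
gen 14: "1101110011100"  (len 13)
gen 15: "101110011100111"  (len 15)
gen 16: "011100111001110"  (len 15)
gen 17: "11100111001110"  (len 14)
gen 18: "11001110011100"  (len 14)
gen 19: "1001110011100111"  (len 16)
gen 20: "0011100111001110"  (len 16)
gen 21: "011100111001110"  (len 15)
gen 22: "11100111001110"  (len 14)
gen 23: "1100111001110111"  (len 16)
gen 24: "1001110011101110"  (len 16)
gen 25: "001110011101110111"  (len 18)
gen 26: "01110011101110111"  (len 17)
gen 27: "1110011101110111"  (len 16)
gen 28: "1100111011101110"  (len 16)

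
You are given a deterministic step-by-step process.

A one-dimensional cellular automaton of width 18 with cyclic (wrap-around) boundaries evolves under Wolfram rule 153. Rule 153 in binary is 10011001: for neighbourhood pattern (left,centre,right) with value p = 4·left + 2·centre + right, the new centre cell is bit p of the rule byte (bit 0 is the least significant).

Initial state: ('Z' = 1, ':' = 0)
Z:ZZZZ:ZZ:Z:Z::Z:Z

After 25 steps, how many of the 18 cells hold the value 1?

12

[0] Z:ZZZZ:ZZ:Z:Z::Z:Z
[1] ::ZZZ::Z:::::Z:::Z
[2] Z:ZZ:Z::ZZZZ::ZZ::
[3] ::Z:::Z:ZZZ:Z:Z:Z:
[4] Z::ZZ:::ZZ:::::::Z
[5] :Z:Z:ZZ:Z:ZZZZZZ:Z
[6] :::::Z::::ZZZZZ:::
[7] ZZZZ::ZZZ:ZZZZ:ZZZ
[8] ZZZ:Z:ZZ::ZZZ::ZZZ
[9] ZZ::::Z:Z:ZZ:Z:ZZZ
[10] Z:ZZZ:::::Z::::ZZZ
[11] ::ZZ:ZZZZ::ZZZ:ZZZ
[12] Z:Z::ZZZ:Z:ZZ::ZZ:
[13] :::Z:ZZ::::Z:Z:Z::
[14] ZZ:::Z:ZZZ::::::ZZ
[15] Z:ZZ:::ZZ:ZZZZZ:ZZ
[16] ::Z:ZZ:Z::ZZZZ::ZZ
[17] Z:::Z:::Z:ZZZ:Z:Z:
[18] :ZZ::ZZ:::ZZ::::::
[19] :Z:Z:Z:ZZ:Z:ZZZZZZ
[20] :::::::Z::::ZZZZZ:
[21] ZZZZZZ::ZZZ:ZZZZ:Z
[22] ZZZZZ:Z:ZZ::ZZZ::Z
[23] ZZZZ::::Z:Z:ZZ:Z:Z
[24] ZZZ:ZZZ:::::Z::::Z
[25] ZZ::ZZ:ZZZZ::ZZZ:Z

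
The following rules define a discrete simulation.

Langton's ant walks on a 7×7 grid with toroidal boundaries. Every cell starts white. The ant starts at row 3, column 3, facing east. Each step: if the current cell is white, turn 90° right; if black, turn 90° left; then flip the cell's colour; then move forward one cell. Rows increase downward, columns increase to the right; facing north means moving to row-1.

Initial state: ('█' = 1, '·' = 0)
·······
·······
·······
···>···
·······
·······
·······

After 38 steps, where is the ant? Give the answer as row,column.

[0] ·······
·······
·······
···>···
·······
·······
·······
[1] ·······
·······
·······
···█···
···v···
·······
·······
[2] ·······
·······
·······
···█···
··<█···
·······
·······
[3] ·······
·······
·······
··^█···
··██···
·······
·······
[4] ·······
·······
·······
··█>···
··██···
·······
·······
[5] ·······
·······
···^···
··█····
··██···
·······
·······
[6] ·······
·······
···█>··
··█····
··██···
·······
·······
[7] ·······
·······
···██··
··█·v··
··██···
·······
·······
[8] ·······
·······
···██··
··█<█··
··██···
·······
·······
[9] ·······
·······
···^█··
··███··
··██···
·······
·······
[10] ·······
·······
··<·█··
··███··
··██···
·······
·······
[11] ·······
··^····
··█·█··
··███··
··██···
·······
·······
[12] ·······
··█>···
··█·█··
··███··
··██···
·······
·······
[13] ·······
··██···
··█v█··
··███··
··██···
·······
·······
[14] ·······
··██···
··<██··
··███··
··██···
·······
·······
[15] ·······
··██···
···██··
··v██··
··██···
·······
·······
[16] ·······
··██···
···██··
···>█··
··██···
·······
·······
[17] ·······
··██···
···^█··
····█··
··██···
·······
·······
[18] ·······
··██···
··<·█··
····█··
··██···
·······
·······
[19] ·······
··^█···
··█·█··
····█··
··██···
·······
·······
[20] ·······
·<·█···
··█·█··
····█··
··██···
·······
·······
[21] ·^·····
·█·█···
··█·█··
····█··
··██···
·······
·······
[22] ·█>····
·█·█···
··█·█··
····█··
··██···
·······
·······
[23] ·██····
·█v█···
··█·█··
····█··
··██···
·······
·······
[24] ·██····
·<██···
··█·█··
····█··
··██···
·······
·······
[25] ·██····
··██···
·v█·█··
····█··
··██···
·······
·······
[26] ·██····
··██···
<██·█··
····█··
··██···
·······
·······
[27] ·██····
^·██···
███·█··
····█··
··██···
·······
·······
[28] ·██····
█>██···
███·█··
····█··
··██···
·······
·······
[29] ·██····
████···
█v█·█··
····█··
··██···
·······
·······
[30] ·██····
████···
█·>·█··
····█··
··██···
·······
·······
[31] ·██····
██^█···
█···█··
····█··
··██···
·······
·······
[32] ·██····
█<·█···
█···█··
····█··
··██···
·······
·······
[33] ·██····
█··█···
█v··█··
····█··
··██···
·······
·······
[34] ·██····
█··█···
<█··█··
····█··
··██···
·······
·······
[35] ·██····
█··█···
·█··█··
v···█··
··██···
·······
·······
[36] ·██····
█··█···
·█··█··
█···█·<
··██···
·······
·······
[37] ·██····
█··█···
·█··█·^
█···█·█
··██···
·······
·······
[38] ·██····
█··█···
>█··█·█
█···█·█
··██···
·······
·······

2,0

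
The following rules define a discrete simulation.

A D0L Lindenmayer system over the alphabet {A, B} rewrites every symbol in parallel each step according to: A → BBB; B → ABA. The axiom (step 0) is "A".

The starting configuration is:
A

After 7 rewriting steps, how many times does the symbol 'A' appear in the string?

k=0  A
k=1  BBB
k=2  ABAABAABA
k=3  BBBABABBBBBBABABBBBBBABABBB
k=4  ABAABAABABBBABABBBABAABAABAABAABAABABBBABABBBABAABAABAABAABAABABBBABABBBABAABAABA
k=5  BBBABABBBBBBABABBBBBBABABBBABAABAABABBBABABBBABAABAABABBBA…ABBBABAABAABABBBABABBBABAABAABABBBABABBBBBBABABBBBBBABABBB  (len 243)
k=6  ABAABAABABBBABABBBABAABAABAABAABAABABBBABABBBABAABAABAABAA…AABAABAABAABABBBABABBBABAABAABAABAABAABABBBABABBBABAABAABA  (len 729)
k=7  BBBABABBBBBBABABBBBBBABABBBABAABAABABBBABABBBABAABAABABBBA…ABBBABAABAABABBBABABBBABAABAABABBBABABBBBBBABABBBBBBABABBB  (len 2187)

798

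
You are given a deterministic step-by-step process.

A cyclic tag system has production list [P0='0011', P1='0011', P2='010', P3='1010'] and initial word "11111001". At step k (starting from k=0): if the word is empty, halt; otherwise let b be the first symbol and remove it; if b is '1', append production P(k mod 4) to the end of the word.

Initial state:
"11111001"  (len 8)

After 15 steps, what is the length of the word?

step 0: "11111001"  (len 8)
step 1: "11110010011"  (len 11)
step 2: "11100100110011"  (len 14)
step 3: "1100100110011010"  (len 16)
step 4: "1001001100110101010"  (len 19)
step 5: "0010011001101010100011"  (len 22)
step 6: "010011001101010100011"  (len 21)
step 7: "10011001101010100011"  (len 20)
step 8: "00110011010101000111010"  (len 23)
step 9: "0110011010101000111010"  (len 22)
step 10: "110011010101000111010"  (len 21)
step 11: "10011010101000111010010"  (len 23)
step 12: "00110101010001110100101010"  (len 26)
step 13: "0110101010001110100101010"  (len 25)
step 14: "110101010001110100101010"  (len 24)
step 15: "10101010001110100101010010"  (len 26)

26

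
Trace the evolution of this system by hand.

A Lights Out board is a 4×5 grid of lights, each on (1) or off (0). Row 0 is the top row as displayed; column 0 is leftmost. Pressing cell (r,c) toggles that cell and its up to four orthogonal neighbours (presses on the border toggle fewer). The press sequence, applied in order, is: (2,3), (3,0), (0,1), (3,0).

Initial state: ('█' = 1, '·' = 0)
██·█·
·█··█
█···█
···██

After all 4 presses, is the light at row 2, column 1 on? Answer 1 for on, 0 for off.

0

step 0: ██·█·
·█··█
█···█
···██
step 1: ██·█·
·█·██
█·██·
····█
step 2: ██·█·
·█·██
··██·
██··█
step 3: ··██·
···██
··██·
██··█
step 4: ··██·
···██
█·██·
····█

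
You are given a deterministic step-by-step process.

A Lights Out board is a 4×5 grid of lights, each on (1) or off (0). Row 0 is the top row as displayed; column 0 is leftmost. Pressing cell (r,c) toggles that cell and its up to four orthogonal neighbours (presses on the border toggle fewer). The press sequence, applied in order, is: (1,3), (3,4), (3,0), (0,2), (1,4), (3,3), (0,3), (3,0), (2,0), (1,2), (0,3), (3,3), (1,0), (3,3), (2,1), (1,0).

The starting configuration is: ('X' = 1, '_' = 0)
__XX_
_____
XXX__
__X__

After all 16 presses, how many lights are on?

12

gen 0: __XX_
_____
XXX__
__X__
gen 1: __X__
__XXX
XXXX_
__X__
gen 2: __X__
__XXX
XXXXX
__XXX
gen 3: __X__
__XXX
_XXXX
XXXXX
gen 4: _X_X_
___XX
_XXXX
XXXXX
gen 5: _X_XX
_____
_XXX_
XXXXX
gen 6: _X_XX
_____
_XX__
XX___
gen 7: _XX__
___X_
_XX__
XX___
gen 8: _XX__
___X_
XXX__
_____
gen 9: _XX__
X__X_
__X__
X____
gen 10: _X___
XXX__
_____
X____
gen 11: _XXXX
XXXX_
_____
X____
gen 12: _XXXX
XXXX_
___X_
X_XXX
gen 13: XXXXX
__XX_
X__X_
X_XXX
gen 14: XXXXX
__XX_
X____
X____
gen 15: XXXXX
_XXX_
_XX__
XX___
gen 16: _XXXX
X_XX_
XXX__
XX___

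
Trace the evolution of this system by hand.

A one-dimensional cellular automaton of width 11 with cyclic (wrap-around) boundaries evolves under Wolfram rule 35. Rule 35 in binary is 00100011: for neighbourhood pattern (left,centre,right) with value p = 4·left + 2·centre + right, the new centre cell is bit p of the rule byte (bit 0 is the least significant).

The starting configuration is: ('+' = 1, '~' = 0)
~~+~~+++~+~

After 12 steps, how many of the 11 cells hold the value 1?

gen 0: ~~+~~+++~+~
gen 1: ++~~+~~~+~~
gen 2: ~~~+~~++~~+
gen 3: ~++~~+~~~+~
gen 4: +~~~+~~++~~
gen 5: ~~++~~+~~~+
gen 6: ~+~~~+~~++~
gen 7: +~~++~~+~~~
gen 8: ~~+~~~+~~++
gen 9: ~+~~++~~+~~
gen 10: +~~+~~~+~~+
gen 11: ~~+~~++~~+~
gen 12: ++~~+~~~+~~

4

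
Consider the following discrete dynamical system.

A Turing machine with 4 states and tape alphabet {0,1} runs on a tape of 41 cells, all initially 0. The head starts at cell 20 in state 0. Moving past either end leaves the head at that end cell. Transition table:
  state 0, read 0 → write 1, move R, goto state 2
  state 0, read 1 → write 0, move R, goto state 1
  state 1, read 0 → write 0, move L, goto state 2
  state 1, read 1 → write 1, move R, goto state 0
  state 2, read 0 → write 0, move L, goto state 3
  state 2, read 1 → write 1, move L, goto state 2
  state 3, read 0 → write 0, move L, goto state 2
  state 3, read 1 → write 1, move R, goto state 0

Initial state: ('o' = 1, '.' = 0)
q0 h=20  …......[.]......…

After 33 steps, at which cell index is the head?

t=0: q0 h=20  …......[.]......…
t=1: q2 h=21  ….....o[.]......…
t=2: q3 h=20  …......[o]......…
t=3: q0 h=21  ….....o[.]......…
t=4: q2 h=22  …....oo[.]......…
t=5: q3 h=21  ….....o[o]......…
t=6: q0 h=22  …....oo[.]......…
t=7: q2 h=23  …...ooo[.]......…
t=8: q3 h=22  …....oo[o]......…
t=9: q0 h=23  …...ooo[.]......…
t=10: q2 h=24  …..oooo[.]......…
t=11: q3 h=23  …...ooo[o]......…
t=12: q0 h=24  …..oooo[.]......…
t=13: q2 h=25  ….ooooo[.]......…
t=14: q3 h=24  …..oooo[o]......…
t=15: q0 h=25  ….ooooo[.]......…
t=16: q2 h=26  …oooooo[.]......…
t=17: q3 h=25  ….ooooo[o]......…
t=18: q0 h=26  …oooooo[.]......…
t=19: q2 h=27  …oooooo[.]......…
t=20: q3 h=26  …oooooo[o]......…
t=21: q0 h=27  …oooooo[.]......…
t=22: q2 h=28  …oooooo[.]......…
t=23: q3 h=27  …oooooo[o]......…
t=24: q0 h=28  …oooooo[.]......…
t=25: q2 h=29  …oooooo[.]......…
t=26: q3 h=28  …oooooo[o]......…
t=27: q0 h=29  …oooooo[.]......…
t=28: q2 h=30  …oooooo[.]......…
t=29: q3 h=29  …oooooo[o]......…
t=30: q0 h=30  …oooooo[.]......…
t=31: q2 h=31  …oooooo[.]......…
t=32: q3 h=30  …oooooo[o]......…
t=33: q0 h=31  …oooooo[.]......…

31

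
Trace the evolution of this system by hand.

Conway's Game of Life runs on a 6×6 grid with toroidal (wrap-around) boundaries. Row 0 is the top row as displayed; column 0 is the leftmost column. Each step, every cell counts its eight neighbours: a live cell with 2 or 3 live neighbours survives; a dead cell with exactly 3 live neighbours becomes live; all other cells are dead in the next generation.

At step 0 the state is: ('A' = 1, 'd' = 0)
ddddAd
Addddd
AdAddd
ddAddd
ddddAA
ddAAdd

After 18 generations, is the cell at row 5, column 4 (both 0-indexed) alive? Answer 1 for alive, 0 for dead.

[0] ddddAd
Addddd
AdAddd
ddAddd
ddddAA
ddAAdd
[1] dddAdd
dAdddA
dddddd
dAdAdA
ddAdAd
dddAdA
[2] AdAddd
dddddd
ddAdAd
ddAAAd
AdAddA
ddAAdd
[3] dAAAdd
dAdAdd
ddAdAd
ddAdAd
dddddA
AdAAdA
[4] dddddd
dAddAd
dAAdAd
ddddAA
AAAddA
AddAdA
[5] AdddAA
dAAAdd
AAAdAd
ddddAd
dAAAdd
ddAdAA
[6] Addddd
dddddd
AdddAA
AdddAA
dAAddA
ddAddd
[7] dddddd
Addddd
AdddAd
dddAdd
dAAAAA
AdAddd
[8] dAdddd
dddddA
dddddA
AAdddd
AAddAA
AdAdAA
[9] dAddAd
Addddd
dddddA
dAddAd
ddAAAd
ddAAAd
[10] dAAdAA
AddddA
AddddA
ddAdAA
dAdddA
dAdddA
[11] dAAdAd
dddddd
dAdddd
dAddAd
dAAddA
dAdddA
[12] AAAddd
dAAddd
dddddd
dAdddd
dAAdAA
dddAAA
[13] AdddAA
AdAddd
dAAddd
AAAddd
dAAddA
dddddd
[14] AAdddA
AdAAdd
dddAdd
dddAdd
ddAddd
dAddAd
[15] dddAAA
AdAAAA
dddAAd
ddAAdd
ddAAdd
dAAddA
[16] dddddd
AdAddd
dAdddd
dddddd
ddddAd
AAdddA
[17] dddddA
dAdddd
dAdddd
dddddd
AddddA
AddddA
[18] dddddA
Addddd
dddddd
Addddd
AddddA
ddddAd

1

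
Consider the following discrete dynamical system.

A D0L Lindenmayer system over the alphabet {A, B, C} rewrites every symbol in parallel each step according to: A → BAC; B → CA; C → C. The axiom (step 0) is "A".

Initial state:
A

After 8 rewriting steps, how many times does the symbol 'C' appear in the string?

87

step 0: A
step 1: BAC
step 2: CABACC
step 3: CBACCABACCC
step 4: CCABACCCBACCABACCCC
step 5: CCBACCABACCCCCABACCCBACCABACCCCC
step 6: CCCABACCCBACCABACCCCCCBACCABACCCCCABACCCBACCABACCCCCC
step 7: CCCBACCABACCCCCABACCCBACCABACCCCCCCCABACCCBACCABACCCCCCBACCABACCCCCABACCCBACCABACCCCCCC
step 8: CCCCABACCCBACCABACCCCCCBACCABACCCCCABACCCBACCABACCCCCCCCCB…CCCCCCABACCCBACCABACCCCCCBACCABACCCCCABACCCBACCABACCCCCCCC  (len 142)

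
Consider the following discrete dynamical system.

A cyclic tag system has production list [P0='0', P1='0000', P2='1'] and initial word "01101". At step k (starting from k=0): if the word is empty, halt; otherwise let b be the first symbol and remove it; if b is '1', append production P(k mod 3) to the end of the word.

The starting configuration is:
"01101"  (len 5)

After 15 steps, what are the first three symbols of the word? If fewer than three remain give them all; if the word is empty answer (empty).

(empty)

gen 0: "01101"  (len 5)
gen 1: "1101"  (len 4)
gen 2: "1010000"  (len 7)
gen 3: "0100001"  (len 7)
gen 4: "100001"  (len 6)
gen 5: "000010000"  (len 9)
gen 6: "00010000"  (len 8)
gen 7: "0010000"  (len 7)
gen 8: "010000"  (len 6)
gen 9: "10000"  (len 5)
gen 10: "00000"  (len 5)
gen 11: "0000"  (len 4)
gen 12: "000"  (len 3)
gen 13: "00"  (len 2)
gen 14: "0"  (len 1)
gen 15: (halted — word empty)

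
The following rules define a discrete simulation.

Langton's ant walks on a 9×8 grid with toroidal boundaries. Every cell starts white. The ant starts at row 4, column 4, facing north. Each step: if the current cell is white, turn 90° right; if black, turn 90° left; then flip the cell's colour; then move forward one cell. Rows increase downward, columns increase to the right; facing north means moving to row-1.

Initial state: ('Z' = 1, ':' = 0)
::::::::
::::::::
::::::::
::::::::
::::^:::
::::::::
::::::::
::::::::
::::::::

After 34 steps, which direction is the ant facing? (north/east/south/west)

0) ::::::::
::::::::
::::::::
::::::::
::::^:::
::::::::
::::::::
::::::::
::::::::
1) ::::::::
::::::::
::::::::
::::::::
::::Z>::
::::::::
::::::::
::::::::
::::::::
2) ::::::::
::::::::
::::::::
::::::::
::::ZZ::
:::::v::
::::::::
::::::::
::::::::
3) ::::::::
::::::::
::::::::
::::::::
::::ZZ::
::::<Z::
::::::::
::::::::
::::::::
4) ::::::::
::::::::
::::::::
::::::::
::::^Z::
::::ZZ::
::::::::
::::::::
::::::::
5) ::::::::
::::::::
::::::::
::::::::
:::<:Z::
::::ZZ::
::::::::
::::::::
::::::::
6) ::::::::
::::::::
::::::::
:::^::::
:::Z:Z::
::::ZZ::
::::::::
::::::::
::::::::
7) ::::::::
::::::::
::::::::
:::Z>:::
:::Z:Z::
::::ZZ::
::::::::
::::::::
::::::::
8) ::::::::
::::::::
::::::::
:::ZZ:::
:::ZvZ::
::::ZZ::
::::::::
::::::::
::::::::
9) ::::::::
::::::::
::::::::
:::ZZ:::
:::<ZZ::
::::ZZ::
::::::::
::::::::
::::::::
10) ::::::::
::::::::
::::::::
:::ZZ:::
::::ZZ::
:::vZZ::
::::::::
::::::::
::::::::
11) ::::::::
::::::::
::::::::
:::ZZ:::
::::ZZ::
::<ZZZ::
::::::::
::::::::
::::::::
12) ::::::::
::::::::
::::::::
:::ZZ:::
::^:ZZ::
::ZZZZ::
::::::::
::::::::
::::::::
13) ::::::::
::::::::
::::::::
:::ZZ:::
::Z>ZZ::
::ZZZZ::
::::::::
::::::::
::::::::
14) ::::::::
::::::::
::::::::
:::ZZ:::
::ZZZZ::
::ZvZZ::
::::::::
::::::::
::::::::
15) ::::::::
::::::::
::::::::
:::ZZ:::
::ZZZZ::
::Z:>Z::
::::::::
::::::::
::::::::
16) ::::::::
::::::::
::::::::
:::ZZ:::
::ZZ^Z::
::Z::Z::
::::::::
::::::::
::::::::
17) ::::::::
::::::::
::::::::
:::ZZ:::
::Z<:Z::
::Z::Z::
::::::::
::::::::
::::::::
18) ::::::::
::::::::
::::::::
:::ZZ:::
::Z::Z::
::Zv:Z::
::::::::
::::::::
::::::::
19) ::::::::
::::::::
::::::::
:::ZZ:::
::Z::Z::
::<Z:Z::
::::::::
::::::::
::::::::
20) ::::::::
::::::::
::::::::
:::ZZ:::
::Z::Z::
:::Z:Z::
::v:::::
::::::::
::::::::
21) ::::::::
::::::::
::::::::
:::ZZ:::
::Z::Z::
:::Z:Z::
:<Z:::::
::::::::
::::::::
22) ::::::::
::::::::
::::::::
:::ZZ:::
::Z::Z::
:^:Z:Z::
:ZZ:::::
::::::::
::::::::
23) ::::::::
::::::::
::::::::
:::ZZ:::
::Z::Z::
:Z>Z:Z::
:ZZ:::::
::::::::
::::::::
24) ::::::::
::::::::
::::::::
:::ZZ:::
::Z::Z::
:ZZZ:Z::
:Zv:::::
::::::::
::::::::
25) ::::::::
::::::::
::::::::
:::ZZ:::
::Z::Z::
:ZZZ:Z::
:Z:>::::
::::::::
::::::::
26) ::::::::
::::::::
::::::::
:::ZZ:::
::Z::Z::
:ZZZ:Z::
:Z:Z::::
:::v::::
::::::::
27) ::::::::
::::::::
::::::::
:::ZZ:::
::Z::Z::
:ZZZ:Z::
:Z:Z::::
::<Z::::
::::::::
28) ::::::::
::::::::
::::::::
:::ZZ:::
::Z::Z::
:ZZZ:Z::
:Z^Z::::
::ZZ::::
::::::::
29) ::::::::
::::::::
::::::::
:::ZZ:::
::Z::Z::
:ZZZ:Z::
:ZZ>::::
::ZZ::::
::::::::
30) ::::::::
::::::::
::::::::
:::ZZ:::
::Z::Z::
:ZZ^:Z::
:ZZ:::::
::ZZ::::
::::::::
31) ::::::::
::::::::
::::::::
:::ZZ:::
::Z::Z::
:Z<::Z::
:ZZ:::::
::ZZ::::
::::::::
32) ::::::::
::::::::
::::::::
:::ZZ:::
::Z::Z::
:Z:::Z::
:Zv:::::
::ZZ::::
::::::::
33) ::::::::
::::::::
::::::::
:::ZZ:::
::Z::Z::
:Z:::Z::
:Z:>::::
::ZZ::::
::::::::
34) ::::::::
::::::::
::::::::
:::ZZ:::
::Z::Z::
:Z:::Z::
:Z:Z::::
::Zv::::
::::::::

south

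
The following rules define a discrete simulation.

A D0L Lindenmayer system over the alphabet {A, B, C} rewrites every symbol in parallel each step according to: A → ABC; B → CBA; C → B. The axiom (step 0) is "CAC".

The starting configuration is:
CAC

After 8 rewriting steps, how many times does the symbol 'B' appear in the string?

1055

step 0: CAC
step 1: BABCB
step 2: CBAABCCBABCBA
step 3: BCBAABCABCCBABBCBAABCCBABCBAABC
step 4: CBABCBAABCABCCBABABCCBABBCBAABCCBACBABCBAABCABCCBABBCBAABCCBABCBAABCABCCBAB
step 5: BCBAABCCBABCBAABCABCCBABABCCBABBCBAABCCBAABCCBABBCBAABCCBA…CBABCBAABCABCCBABBCBAABCCBABCBAABCABCCBABABCCBABBCBAABCCBA  (len 181)
step 6: CBABCBAABCABCCBABBCBAABCCBABCBAABCABCCBABABCCBABBCBAABCCBA…ABCCBABBCBAABCCBAABCCBABBCBAABCCBACBABCBAABCABCCBABBCBAABC  (len 437)
step 7: BCBAABCCBABCBAABCABCCBABABCCBABBCBAABCCBACBABCBAABCABCCBAB…BCBAABCCBABCBAABCABCCBABABCCBABBCBAABCCBACBABCBAABCABCCBAB  (len 1055)
step 8: CBABCBAABCABCCBABBCBAABCCBABCBAABCABCCBABABCCBABBCBAABCCBA…ABCABCCBABBCBAABCBCBAABCCBABCBAABCABCCBABABCCBABBCBAABCCBA  (len 2547)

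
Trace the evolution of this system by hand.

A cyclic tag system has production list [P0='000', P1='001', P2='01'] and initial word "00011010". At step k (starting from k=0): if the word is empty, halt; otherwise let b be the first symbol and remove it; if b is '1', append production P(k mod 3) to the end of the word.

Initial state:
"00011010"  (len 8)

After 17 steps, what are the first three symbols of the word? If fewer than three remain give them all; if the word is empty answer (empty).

001

gen 0: "00011010"  (len 8)
gen 1: "0011010"  (len 7)
gen 2: "011010"  (len 6)
gen 3: "11010"  (len 5)
gen 4: "1010000"  (len 7)
gen 5: "010000001"  (len 9)
gen 6: "10000001"  (len 8)
gen 7: "0000001000"  (len 10)
gen 8: "000001000"  (len 9)
gen 9: "00001000"  (len 8)
gen 10: "0001000"  (len 7)
gen 11: "001000"  (len 6)
gen 12: "01000"  (len 5)
gen 13: "1000"  (len 4)
gen 14: "000001"  (len 6)
gen 15: "00001"  (len 5)
gen 16: "0001"  (len 4)
gen 17: "001"  (len 3)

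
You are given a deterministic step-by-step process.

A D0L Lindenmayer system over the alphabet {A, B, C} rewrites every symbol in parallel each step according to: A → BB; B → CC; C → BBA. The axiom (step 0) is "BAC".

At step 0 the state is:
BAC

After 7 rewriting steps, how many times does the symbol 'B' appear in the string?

576

[0] BAC
[1] CCBBBBA
[2] BBABBACCCCCCCCBB
[3] CCCCBBCCCCBBBBABBABBABBABBABBABBABBACCCC
[4] BBABBABBABBACCCCBBABBABBABBACCCCCCCCBBCCCCBBCCCCBBCCCCBBCCCCBBCCCCBBCCCCBBCCCCBBBBABBABBABBA
[5] CCCCBBCCCCBBCCCCBBCCCCBBBBABBABBABBACCCCBBCCCCBBCCCCBBCCCC…CCBBABBABBABBACCCCBBABBABBABBACCCCCCCCBBCCCCBBCCCCBBCCCCBB  (len 224)
[6] BBABBABBABBACCCCBBABBABBABBACCCCBBABBABBABBACCCCBBABBABBAB…BBABBACCCCBBABBABBABBACCCCBBABBABBABBACCCCBBABBABBABBACCCC  (len 528)
[7] CCCCBBCCCCBBCCCCBBCCCCBBBBABBABBABBACCCCBBCCCCBBCCCCBBCCCC…CCBBCCCCBBBBABBABBABBACCCCBBCCCCBBCCCCBBCCCCBBBBABBABBABBA  (len 1264)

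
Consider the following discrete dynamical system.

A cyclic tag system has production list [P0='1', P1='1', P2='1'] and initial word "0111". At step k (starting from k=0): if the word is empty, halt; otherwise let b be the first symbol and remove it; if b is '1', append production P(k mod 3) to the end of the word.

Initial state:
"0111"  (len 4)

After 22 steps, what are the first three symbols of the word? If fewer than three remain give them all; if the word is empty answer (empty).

gen 0: "0111"  (len 4)
gen 1: "111"  (len 3)
gen 2: "111"  (len 3)
gen 3: "111"  (len 3)
gen 4: "111"  (len 3)
gen 5: "111"  (len 3)
gen 6: "111"  (len 3)
gen 7: "111"  (len 3)
gen 8: "111"  (len 3)
gen 9: "111"  (len 3)
gen 10: "111"  (len 3)
gen 11: "111"  (len 3)
gen 12: "111"  (len 3)
gen 13: "111"  (len 3)
gen 14: "111"  (len 3)
gen 15: "111"  (len 3)
gen 16: "111"  (len 3)
gen 17: "111"  (len 3)
gen 18: "111"  (len 3)
gen 19: "111"  (len 3)
gen 20: "111"  (len 3)
gen 21: "111"  (len 3)
gen 22: "111"  (len 3)

111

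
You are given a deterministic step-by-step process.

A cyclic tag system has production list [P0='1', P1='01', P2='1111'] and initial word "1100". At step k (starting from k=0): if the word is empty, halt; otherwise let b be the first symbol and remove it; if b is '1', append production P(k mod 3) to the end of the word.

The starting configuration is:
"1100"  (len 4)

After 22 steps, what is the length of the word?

k=0  "1100"  (len 4)
k=1  "1001"  (len 4)
k=2  "00101"  (len 5)
k=3  "0101"  (len 4)
k=4  "101"  (len 3)
k=5  "0101"  (len 4)
k=6  "101"  (len 3)
k=7  "011"  (len 3)
k=8  "11"  (len 2)
k=9  "11111"  (len 5)
k=10  "11111"  (len 5)
k=11  "111101"  (len 6)
k=12  "111011111"  (len 9)
k=13  "110111111"  (len 9)
k=14  "1011111101"  (len 10)
k=15  "0111111011111"  (len 13)
k=16  "111111011111"  (len 12)
k=17  "1111101111101"  (len 13)
k=18  "1111011111011111"  (len 16)
k=19  "1110111110111111"  (len 16)
k=20  "11011111011111101"  (len 17)
k=21  "10111110111111011111"  (len 20)
k=22  "01111101111110111111"  (len 20)

20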